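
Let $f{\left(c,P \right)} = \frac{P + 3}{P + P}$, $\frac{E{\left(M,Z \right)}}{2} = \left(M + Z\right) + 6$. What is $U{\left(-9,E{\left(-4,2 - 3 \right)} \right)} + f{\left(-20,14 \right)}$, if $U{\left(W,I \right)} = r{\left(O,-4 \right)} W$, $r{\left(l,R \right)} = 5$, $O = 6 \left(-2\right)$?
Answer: $- \frac{1243}{28} \approx -44.393$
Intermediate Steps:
$O = -12$
$E{\left(M,Z \right)} = 12 + 2 M + 2 Z$ ($E{\left(M,Z \right)} = 2 \left(\left(M + Z\right) + 6\right) = 2 \left(6 + M + Z\right) = 12 + 2 M + 2 Z$)
$f{\left(c,P \right)} = \frac{3 + P}{2 P}$
$U{\left(W,I \right)} = 5 W$
$U{\left(-9,E{\left(-4,2 - 3 \right)} \right)} + f{\left(-20,14 \right)} = 5 \left(-9\right) + \frac{3 + 14}{2 \cdot 14} = -45 + \frac{1}{2} \cdot \frac{1}{14} \cdot 17 = -45 + \frac{17}{28} = - \frac{1243}{28}$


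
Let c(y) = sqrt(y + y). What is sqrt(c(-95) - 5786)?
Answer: sqrt(-5786 + I*sqrt(190)) ≈ 0.0906 + 76.066*I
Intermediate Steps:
c(y) = sqrt(2)*sqrt(y) (c(y) = sqrt(2*y) = sqrt(2)*sqrt(y))
sqrt(c(-95) - 5786) = sqrt(sqrt(2)*sqrt(-95) - 5786) = sqrt(sqrt(2)*(I*sqrt(95)) - 5786) = sqrt(I*sqrt(190) - 5786) = sqrt(-5786 + I*sqrt(190))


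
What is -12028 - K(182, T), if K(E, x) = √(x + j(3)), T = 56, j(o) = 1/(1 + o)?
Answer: -24071/2 ≈ -12036.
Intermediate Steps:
K(E, x) = √(¼ + x) (K(E, x) = √(x + 1/(1 + 3)) = √(x + 1/4) = √(x + ¼) = √(¼ + x))
-12028 - K(182, T) = -12028 - √(1 + 4*56)/2 = -12028 - √(1 + 224)/2 = -12028 - √225/2 = -12028 - 15/2 = -24071/2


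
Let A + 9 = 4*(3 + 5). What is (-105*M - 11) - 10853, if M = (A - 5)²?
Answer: -44884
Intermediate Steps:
A = 23 (A = -9 + 4*(3 + 5) = -9 + 4*8 = -9 + 32 = 23)
M = 324 (M = (23 - 5)² = 18² = 324)
(-105*M - 11) - 10853 = (-105*324 - 11) - 10853 = (-34020 - 11) - 10853 = -34031 - 10853 = -44884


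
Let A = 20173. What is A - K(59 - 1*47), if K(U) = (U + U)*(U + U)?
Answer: 19597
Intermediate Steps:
K(U) = 4*U**2 (K(U) = (2*U)*(2*U) = 4*U**2)
A - K(59 - 1*47) = 20173 - 4*(59 - 1*47)**2 = 20173 - 4*(59 - 47)**2 = 20173 - 4*12**2 = 20173 - 4*144 = 20173 - 1*576 = 20173 - 576 = 19597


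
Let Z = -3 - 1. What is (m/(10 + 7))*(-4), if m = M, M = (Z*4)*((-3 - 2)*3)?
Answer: -960/17 ≈ -56.471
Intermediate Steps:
Z = -4
M = 240 (M = (-4*4)*((-3 - 2)*3) = -(-80)*3 = -16*(-15) = 240)
m = 240
(m/(10 + 7))*(-4) = (240/(10 + 7))*(-4) = (240/17)*(-4) = -960/17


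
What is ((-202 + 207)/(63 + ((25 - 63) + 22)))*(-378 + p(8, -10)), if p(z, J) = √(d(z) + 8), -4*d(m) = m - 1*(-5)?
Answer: -1890/47 + 5*√19/94 ≈ -39.981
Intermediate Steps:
d(m) = -5/4 - m/4 (d(m) = -(m - 1*(-5))/4 = -(m + 5)/4 = -(5 + m)/4 = -5/4 - m/4)
p(z, J) = √(27/4 - z/4) (p(z, J) = √((-5/4 - z/4) + 8) = √(27/4 - z/4))
((-202 + 207)/(63 + ((25 - 63) + 22)))*(-378 + p(8, -10)) = ((-202 + 207)/(63 + ((25 - 63) + 22)))*(-378 + √(27 - 1*8)/2) = (5/(63 + (-38 + 22)))*(-378 + √(27 - 8)/2) = (5/(63 - 16))*(-378 + √19/2) = (5/47)*(-378 + √19/2) = (5*(1/47))*(-378 + √19/2) = 5*(-378 + √19/2)/47 = -1890/47 + 5*√19/94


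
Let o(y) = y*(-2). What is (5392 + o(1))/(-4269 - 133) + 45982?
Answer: 101203687/2201 ≈ 45981.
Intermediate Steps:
o(y) = -2*y
(5392 + o(1))/(-4269 - 133) + 45982 = (5392 - 2*1)/(-4269 - 133) + 45982 = (5392 - 2)/(-4402) + 45982 = 5390*(-1/4402) + 45982 = -2695/2201 + 45982 = 101203687/2201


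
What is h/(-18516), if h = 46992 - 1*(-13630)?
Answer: -30311/9258 ≈ -3.2740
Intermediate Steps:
h = 60622 (h = 46992 + 13630 = 60622)
h/(-18516) = 60622/(-18516) = 60622*(-1/18516) = -30311/9258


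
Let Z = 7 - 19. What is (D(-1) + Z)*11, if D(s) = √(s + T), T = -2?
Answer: -132 + 11*I*√3 ≈ -132.0 + 19.053*I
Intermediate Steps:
D(s) = √(-2 + s) (D(s) = √(s - 2) = √(-2 + s))
Z = -12
(D(-1) + Z)*11 = (√(-2 - 1) - 12)*11 = (√(-3) - 12)*11 = (I*√3 - 12)*11 = (-12 + I*√3)*11 = -132 + 11*I*√3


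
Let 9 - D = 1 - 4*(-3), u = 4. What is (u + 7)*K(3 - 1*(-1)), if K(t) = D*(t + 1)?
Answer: -220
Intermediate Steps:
D = -4 (D = 9 - (1 - 4*(-3)) = 9 - (1 + 12) = 9 - 1*13 = 9 - 13 = -4)
K(t) = -4 - 4*t (K(t) = -4*(t + 1) = -4*(1 + t) = -4 - 4*t)
(u + 7)*K(3 - 1*(-1)) = (4 + 7)*(-4 - 4*(3 - 1*(-1))) = 11*(-4 - 4*(3 + 1)) = 11*(-4 - 4*4) = 11*(-4 - 16) = 11*(-20) = -220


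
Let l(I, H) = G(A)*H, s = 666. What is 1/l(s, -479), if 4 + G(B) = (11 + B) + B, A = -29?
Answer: 1/24429 ≈ 4.0935e-5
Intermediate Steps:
G(B) = 7 + 2*B (G(B) = -4 + ((11 + B) + B) = -4 + (11 + 2*B) = 7 + 2*B)
l(I, H) = -51*H (l(I, H) = (7 + 2*(-29))*H = (7 - 58)*H = -51*H)
1/l(s, -479) = 1/(-51*(-479)) = 1/24429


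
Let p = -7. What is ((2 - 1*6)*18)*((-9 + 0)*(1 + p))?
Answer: -3888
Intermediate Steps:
((2 - 1*6)*18)*((-9 + 0)*(1 + p)) = ((2 - 1*6)*18)*((-9 + 0)*(1 - 7)) = ((2 - 6)*18)*(-9*(-6)) = -4*18*54 = -72*54 = -3888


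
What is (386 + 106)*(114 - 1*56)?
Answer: 28536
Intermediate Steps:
(386 + 106)*(114 - 1*56) = 492*(114 - 56) = 492*58 = 28536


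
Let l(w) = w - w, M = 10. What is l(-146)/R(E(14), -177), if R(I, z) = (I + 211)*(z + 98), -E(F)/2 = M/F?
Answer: 0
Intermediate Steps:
E(F) = -20/F
l(w) = 0
R(I, z) = (98 + z)*(211 + I) (R(I, z) = (211 + I)*(98 + z) = (98 + z)*(211 + I))
l(-146)/R(E(14), -177) = 0/(20678 + 98*(-20/14) + 211*(-177) - 20/14*(-177)) = 0/(20678 + 98*(-20*1/14) - 37347 - 20*1/14*(-177)) = 0/(20678 + 98*(-10/7) - 37347 - 10/7*(-177)) = 0/(20678 - 140 - 37347 + 1770/7) = 0/(-115893/7) = 0*(-7/115893) = 0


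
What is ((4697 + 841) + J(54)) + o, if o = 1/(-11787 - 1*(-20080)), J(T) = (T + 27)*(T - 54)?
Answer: 45926635/8293 ≈ 5538.0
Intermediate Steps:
J(T) = (-54 + T)*(27 + T) (J(T) = (27 + T)*(-54 + T) = (-54 + T)*(27 + T))
o = 1/8293 (o = 1/(-11787 + 20080) = 1/8293 ≈ 0.00012058)
((4697 + 841) + J(54)) + o = ((4697 + 841) + (-1458 + 54² - 27*54)) + 1/8293 = (5538 + (-1458 + 2916 - 1458)) + 1/8293 = (5538 + 0) + 1/8293 = 5538 + 1/8293 = 45926635/8293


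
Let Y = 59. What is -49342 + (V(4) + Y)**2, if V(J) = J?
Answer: -45373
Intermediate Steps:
-49342 + (V(4) + Y)**2 = -49342 + (4 + 59)**2 = -49342 + 63**2 = -49342 + 3969 = -45373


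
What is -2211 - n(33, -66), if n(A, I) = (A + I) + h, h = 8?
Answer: -2186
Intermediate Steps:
n(A, I) = 8 + A + I (n(A, I) = (A + I) + 8 = 8 + A + I)
-2211 - n(33, -66) = -2211 - (8 + 33 - 66) = -2211 - 1*(-25) = -2211 + 25 = -2186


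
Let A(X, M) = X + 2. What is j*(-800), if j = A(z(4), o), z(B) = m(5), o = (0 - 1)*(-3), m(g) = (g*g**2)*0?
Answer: -1600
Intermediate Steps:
m(g) = 0 (m(g) = g**3*0 = 0)
o = 3 (o = -1*(-3) = 3)
z(B) = 0
A(X, M) = 2 + X
j = 2 (j = 2 + 0 = 2)
j*(-800) = 2*(-800) = -1600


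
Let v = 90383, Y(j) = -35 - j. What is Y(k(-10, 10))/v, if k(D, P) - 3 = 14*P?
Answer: -178/90383 ≈ -0.0019694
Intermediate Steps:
k(D, P) = 3 + 14*P
Y(k(-10, 10))/v = (-35 - (3 + 14*10))/90383 = (-35 - (3 + 140))*(1/90383) = (-35 - 1*143)*(1/90383) = (-35 - 143)*(1/90383) = -178*1/90383 = -178/90383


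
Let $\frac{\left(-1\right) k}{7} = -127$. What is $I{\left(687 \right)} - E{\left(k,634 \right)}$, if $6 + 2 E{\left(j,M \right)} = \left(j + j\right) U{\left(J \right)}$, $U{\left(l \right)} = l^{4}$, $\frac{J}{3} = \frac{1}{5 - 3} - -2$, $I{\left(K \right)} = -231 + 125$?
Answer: $- \frac{45007273}{16} \approx -2.813 \cdot 10^{6}$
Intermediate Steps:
$I{\left(K \right)} = -106$
$k = 889$ ($k = \left(-7\right) \left(-127\right) = 889$)
$J = \frac{15}{2}$ ($J = 3 \left(\frac{1}{5 - 3} - -2\right) = 3 \left(\frac{1}{2} + 2\right) = 3 \cdot \frac{5}{2} = \frac{15}{2} \approx 7.5$)
$E{\left(j,M \right)} = -3 + \frac{50625 j}{16}$ ($E{\left(j,M \right)} = -3 + \frac{\left(j + j\right) \left(\frac{15}{2}\right)^{4}}{2} = -3 + \frac{2 j \frac{50625}{16}}{2} = -3 + \frac{\frac{50625}{8} j}{2} = -3 + \frac{50625 j}{16}$)
$I{\left(687 \right)} - E{\left(k,634 \right)} = -106 - \left(-3 + \frac{50625}{16} \cdot 889\right) = -106 - \left(-3 + \frac{45005625}{16}\right) = -106 - \frac{45005577}{16} = - \frac{45007273}{16}$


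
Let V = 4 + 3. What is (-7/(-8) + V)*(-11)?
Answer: -693/8 ≈ -86.625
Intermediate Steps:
V = 7
(-7/(-8) + V)*(-11) = (-7/(-8) + 7)*(-11) = (-7*(-⅛) + 7)*(-11) = (7/8 + 7)*(-11) = (63/8)*(-11) = -693/8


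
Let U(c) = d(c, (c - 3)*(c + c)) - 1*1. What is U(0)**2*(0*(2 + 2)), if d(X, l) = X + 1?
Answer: 0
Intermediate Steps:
d(X, l) = 1 + X
U(c) = c (U(c) = (1 + c) - 1*1 = (1 + c) - 1 = c)
U(0)**2*(0*(2 + 2)) = 0**2*(0*(2 + 2)) = 0*(0*4) = 0*0 = 0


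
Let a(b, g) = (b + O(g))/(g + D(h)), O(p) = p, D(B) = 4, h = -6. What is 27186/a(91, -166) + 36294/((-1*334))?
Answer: 244709673/4175 ≈ 58613.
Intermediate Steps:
a(b, g) = (b + g)/(4 + g) (a(b, g) = (b + g)/(g + 4) = (b + g)/(4 + g))
27186/a(91, -166) + 36294/((-1*334)) = 27186/(((91 - 166)/(4 - 166))) + 36294/((-1*334)) = 27186/((-75/(-162))) + 36294/(-334) = 27186/((-1/162*(-75))) + 36294*(-1/334) = 27186/(25/54) - 18147/167 = 27186*(54/25) - 18147/167 = 1468044/25 - 18147/167 = 244709673/4175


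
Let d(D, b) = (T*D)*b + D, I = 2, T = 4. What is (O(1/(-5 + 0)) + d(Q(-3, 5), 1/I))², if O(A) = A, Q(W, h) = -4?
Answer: 3721/25 ≈ 148.84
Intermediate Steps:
d(D, b) = D + 4*D*b (d(D, b) = (4*D)*b + D = 4*D*b + D = D + 4*D*b)
(O(1/(-5 + 0)) + d(Q(-3, 5), 1/I))² = (1/(-5 + 0) - 4*(1 + 4/2))² = (1/(-5) - 4*(1 + 4*(½)))² = (-⅕ - 4*(1 + 2))² = (-⅕ - 4*3)² = (-⅕ - 12)² = (-61/5)² = 3721/25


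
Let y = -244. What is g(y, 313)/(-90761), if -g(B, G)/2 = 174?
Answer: 348/90761 ≈ 0.0038342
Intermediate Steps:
g(B, G) = -348 (g(B, G) = -2*174 = -348)
g(y, 313)/(-90761) = -348/(-90761) = -348*(-1/90761) = 348/90761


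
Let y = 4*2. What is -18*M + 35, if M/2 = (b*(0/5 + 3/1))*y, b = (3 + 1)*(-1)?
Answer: 3491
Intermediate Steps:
y = 8
b = -4 (b = 4*(-1) = -4)
M = -192 (M = 2*(-4*(0/5 + 3/1)*8) = 2*(-4*(0*(⅕) + 3*1)*8) = 2*(-4*(0 + 3)*8) = 2*(-4*3*8) = 2*(-12*8) = 2*(-96) = -192)
-18*M + 35 = -18*(-192) + 35 = 3456 + 35 = 3491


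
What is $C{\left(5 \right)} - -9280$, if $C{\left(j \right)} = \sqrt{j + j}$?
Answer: $9280 + \sqrt{10} \approx 9283.2$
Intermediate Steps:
$C{\left(j \right)} = \sqrt{2} \sqrt{j}$ ($C{\left(j \right)} = \sqrt{2 j} = \sqrt{2} \sqrt{j}$)
$C{\left(5 \right)} - -9280 = \sqrt{2} \sqrt{5} - -9280 = \sqrt{10} + 9280 = 9280 + \sqrt{10}$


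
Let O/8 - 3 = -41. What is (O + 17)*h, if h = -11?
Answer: 3157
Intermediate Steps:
O = -304 (O = 24 + 8*(-41) = 24 - 328 = -304)
(O + 17)*h = (-304 + 17)*(-11) = -287*(-11) = 3157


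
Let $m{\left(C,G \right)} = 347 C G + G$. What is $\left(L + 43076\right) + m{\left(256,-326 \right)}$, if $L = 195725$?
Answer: $-28720757$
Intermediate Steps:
$m{\left(C,G \right)} = G + 347 C G$ ($m{\left(C,G \right)} = 347 C G + G = G + 347 C G$)
$\left(L + 43076\right) + m{\left(256,-326 \right)} = \left(195725 + 43076\right) - 326 \left(1 + 347 \cdot 256\right) = 238801 - 326 \left(1 + 88832\right) = 238801 - 28959558 = -28720757$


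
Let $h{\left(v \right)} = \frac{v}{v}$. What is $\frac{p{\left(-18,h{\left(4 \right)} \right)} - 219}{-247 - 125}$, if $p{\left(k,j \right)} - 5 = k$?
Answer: $\frac{58}{93} \approx 0.62366$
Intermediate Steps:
$h{\left(v \right)} = 1$
$p{\left(k,j \right)} = 5 + k$
$\frac{p{\left(-18,h{\left(4 \right)} \right)} - 219}{-247 - 125} = \frac{\left(5 - 18\right) - 219}{-247 - 125} = \frac{-13 - 219}{-372} = \left(-232\right) \left(- \frac{1}{372}\right) = \frac{58}{93}$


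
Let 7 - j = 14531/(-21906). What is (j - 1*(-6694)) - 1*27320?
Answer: -451665283/21906 ≈ -20618.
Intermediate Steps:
j = 167873/21906 (j = 7 - 14531/(-21906) = 7 - 14531*(-1)/21906 = 7 - 1*(-14531/21906) = 7 + 14531/21906 = 167873/21906 ≈ 7.6633)
(j - 1*(-6694)) - 1*27320 = (167873/21906 - 1*(-6694)) - 1*27320 = (167873/21906 + 6694) - 27320 = 146806637/21906 - 27320 = -451665283/21906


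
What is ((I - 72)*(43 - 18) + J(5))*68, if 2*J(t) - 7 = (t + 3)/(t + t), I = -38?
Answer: -933674/5 ≈ -1.8673e+5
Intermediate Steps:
J(t) = 7/2 + (3 + t)/(4*t) (J(t) = 7/2 + ((t + 3)/(t + t))/2 = 7/2 + ((3 + t)/((2*t)))/2 = 7/2 + ((3 + t)*(1/(2*t)))/2 = 7/2 + ((3 + t)/(2*t))/2 = 7/2 + (3 + t)/(4*t))
((I - 72)*(43 - 18) + J(5))*68 = ((-38 - 72)*(43 - 18) + (3/4)*(1 + 5*5)/5)*68 = (-110*25 + (3/4)*(1/5)*(1 + 25))*68 = (-2750 + (3/4)*(1/5)*26)*68 = (-2750 + 39/10)*68 = -27461/10*68 = -933674/5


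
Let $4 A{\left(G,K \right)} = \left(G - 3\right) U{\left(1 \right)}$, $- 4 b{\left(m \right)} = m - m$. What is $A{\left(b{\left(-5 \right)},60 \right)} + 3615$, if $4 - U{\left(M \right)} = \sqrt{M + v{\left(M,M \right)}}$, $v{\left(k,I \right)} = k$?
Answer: $3612 + \frac{3 \sqrt{2}}{4} \approx 3613.1$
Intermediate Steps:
$b{\left(m \right)} = 0$ ($b{\left(m \right)} = - \frac{m - m}{4} = \left(- \frac{1}{4}\right) 0 = 0$)
$U{\left(M \right)} = 4 - \sqrt{2} \sqrt{M}$ ($U{\left(M \right)} = 4 - \sqrt{M + M} = 4 - \sqrt{2 M} = 4 - \sqrt{2} \sqrt{M}$)
$A{\left(G,K \right)} = \frac{\left(-3 + G\right) \left(4 - \sqrt{2}\right)}{4}$ ($A{\left(G,K \right)} = \frac{\left(G - 3\right) \left(4 - \sqrt{2} \sqrt{1}\right)}{4} = \frac{\left(-3 + G\right) \left(4 - \sqrt{2} \cdot 1\right)}{4} = \frac{\left(-3 + G\right) \left(4 - \sqrt{2}\right)}{4}$)
$A{\left(b{\left(-5 \right)},60 \right)} + 3615 = \frac{\left(-3 + 0\right) \left(4 - \sqrt{2}\right)}{4} + 3615 = \frac{1}{4} \left(-3\right) \left(4 - \sqrt{2}\right) + 3615 = \left(-3 + \frac{3 \sqrt{2}}{4}\right) + 3615 = 3612 + \frac{3 \sqrt{2}}{4}$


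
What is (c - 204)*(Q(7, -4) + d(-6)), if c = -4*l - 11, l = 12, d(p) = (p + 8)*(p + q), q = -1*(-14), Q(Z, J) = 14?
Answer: -7890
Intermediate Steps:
q = 14
d(p) = (8 + p)*(14 + p) (d(p) = (p + 8)*(p + 14) = (8 + p)*(14 + p))
c = -59 (c = -4*12 - 11 = -48 - 11 = -59)
(c - 204)*(Q(7, -4) + d(-6)) = (-59 - 204)*(14 + (112 + (-6)² + 22*(-6))) = -263*(14 + (112 + 36 - 132)) = -263*(14 + 16) = -263*30 = -7890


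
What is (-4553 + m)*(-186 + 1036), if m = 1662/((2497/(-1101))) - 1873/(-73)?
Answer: -815004172300/182281 ≈ -4.4711e+6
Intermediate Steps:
m = -128903045/182281 (m = 1662/((2497*(-1/1101))) - 1873*(-1/73) = 1662/(-2497/1101) + 1873/73 = 1662*(-1101/2497) + 1873/73 = -1829862/2497 + 1873/73 = -128903045/182281 ≈ -707.17)
(-4553 + m)*(-186 + 1036) = (-4553 - 128903045/182281)*(-186 + 1036) = -958828438/182281*850 = -815004172300/182281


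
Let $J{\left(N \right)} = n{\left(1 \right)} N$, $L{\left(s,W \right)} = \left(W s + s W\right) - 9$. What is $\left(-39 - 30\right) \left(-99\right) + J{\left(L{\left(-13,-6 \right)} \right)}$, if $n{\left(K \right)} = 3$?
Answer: $7272$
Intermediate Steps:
$L{\left(s,W \right)} = -9 + 2 W s$ ($L{\left(s,W \right)} = \left(W s + W s\right) - 9 = 2 W s - 9 = -9 + 2 W s$)
$J{\left(N \right)} = 3 N$
$\left(-39 - 30\right) \left(-99\right) + J{\left(L{\left(-13,-6 \right)} \right)} = \left(-39 - 30\right) \left(-99\right) + 3 \left(-9 + 2 \left(-6\right) \left(-13\right)\right) = \left(-69\right) \left(-99\right) + 3 \left(-9 + 156\right) = 6831 + 3 \cdot 147 = 6831 + 441 = 7272$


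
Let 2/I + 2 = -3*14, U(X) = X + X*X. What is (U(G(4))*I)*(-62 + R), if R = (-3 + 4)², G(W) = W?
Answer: 610/11 ≈ 55.455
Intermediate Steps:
U(X) = X + X²
I = -1/22 (I = 2/(-2 - 3*14) = 2/(-2 - 42) = 2/(-44) = 2*(-1/44) = -1/22 ≈ -0.045455)
R = 1 (R = 1² = 1)
(U(G(4))*I)*(-62 + R) = ((4*(1 + 4))*(-1/22))*(-62 + 1) = ((4*5)*(-1/22))*(-61) = (20*(-1/22))*(-61) = -10/11*(-61) = 610/11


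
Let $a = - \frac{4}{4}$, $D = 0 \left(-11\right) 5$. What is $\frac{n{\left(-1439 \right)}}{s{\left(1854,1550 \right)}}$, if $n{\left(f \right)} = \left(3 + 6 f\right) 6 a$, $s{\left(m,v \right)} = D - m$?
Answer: $- \frac{2877}{103} \approx -27.932$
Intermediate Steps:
$D = 0$ ($D = 0 \cdot 5 = 0$)
$a = -1$ ($a = \left(-4\right) \frac{1}{4} = -1$)
$s{\left(m,v \right)} = - m$ ($s{\left(m,v \right)} = 0 - m = - m$)
$n{\left(f \right)} = -18 - 36 f$ ($n{\left(f \right)} = \left(3 + 6 f\right) 6 \left(-1\right) = \left(18 + 36 f\right) \left(-1\right) = -18 - 36 f$)
$\frac{n{\left(-1439 \right)}}{s{\left(1854,1550 \right)}} = \frac{-18 - -51804}{\left(-1\right) 1854} = \frac{-18 + 51804}{-1854} = 51786 \left(- \frac{1}{1854}\right) = - \frac{2877}{103}$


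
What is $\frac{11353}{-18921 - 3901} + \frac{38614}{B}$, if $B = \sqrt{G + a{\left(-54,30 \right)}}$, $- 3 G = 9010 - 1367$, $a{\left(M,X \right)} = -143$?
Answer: $- \frac{11353}{22822} - \frac{19307 i \sqrt{6054}}{2018} \approx -0.49746 - 744.41 i$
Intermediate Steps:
$G = - \frac{7643}{3}$ ($G = - \frac{9010 - 1367}{3} = \left(- \frac{1}{3}\right) 7643 = - \frac{7643}{3} \approx -2547.7$)
$B = \frac{2 i \sqrt{6054}}{3}$ ($B = \sqrt{- \frac{7643}{3} - 143} = \sqrt{- \frac{8072}{3}} = \frac{2 i \sqrt{6054}}{3} \approx 51.872 i$)
$\frac{11353}{-18921 - 3901} + \frac{38614}{B} = \frac{11353}{-18921 - 3901} + \frac{38614}{\frac{2}{3} i \sqrt{6054}} = \frac{11353}{-18921 - 3901} + 38614 \left(- \frac{i \sqrt{6054}}{4036}\right) = \frac{11353}{-22822} - \frac{19307 i \sqrt{6054}}{2018} = 11353 \left(- \frac{1}{22822}\right) - \frac{19307 i \sqrt{6054}}{2018} = - \frac{11353}{22822} - \frac{19307 i \sqrt{6054}}{2018}$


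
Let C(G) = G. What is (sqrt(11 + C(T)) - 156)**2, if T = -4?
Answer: (156 - sqrt(7))**2 ≈ 23518.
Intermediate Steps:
(sqrt(11 + C(T)) - 156)**2 = (sqrt(11 - 4) - 156)**2 = (sqrt(7) - 156)**2 = (-156 + sqrt(7))**2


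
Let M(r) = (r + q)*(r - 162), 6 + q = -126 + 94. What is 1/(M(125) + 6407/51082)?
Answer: -51082/164426551 ≈ -0.00031067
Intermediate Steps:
q = -38 (q = -6 + (-126 + 94) = -6 - 32 = -38)
M(r) = (-162 + r)*(-38 + r) (M(r) = (r - 38)*(r - 162) = (-38 + r)*(-162 + r) = (-162 + r)*(-38 + r))
1/(M(125) + 6407/51082) = 1/((6156 + 125² - 200*125) + 6407/51082) = 1/((6156 + 15625 - 25000) + 6407*(1/51082)) = 1/(-3219 + 6407/51082) = 1/(-164426551/51082) = -51082/164426551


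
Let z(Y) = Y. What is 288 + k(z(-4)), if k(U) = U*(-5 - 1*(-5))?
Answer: 288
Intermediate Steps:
k(U) = 0 (k(U) = U*(-5 + 5) = U*0 = 0)
288 + k(z(-4)) = 288 + 0 = 288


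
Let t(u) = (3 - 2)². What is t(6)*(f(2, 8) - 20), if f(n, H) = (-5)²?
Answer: 5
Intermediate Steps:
t(u) = 1 (t(u) = 1² = 1)
f(n, H) = 25
t(6)*(f(2, 8) - 20) = 1*(25 - 20) = 1*5 = 5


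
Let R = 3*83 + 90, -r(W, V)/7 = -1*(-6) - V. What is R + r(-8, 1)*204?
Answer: -6801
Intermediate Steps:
r(W, V) = -42 + 7*V (r(W, V) = -7*(-1*(-6) - V) = -7*(6 - V) = -42 + 7*V)
R = 339 (R = 249 + 90 = 339)
R + r(-8, 1)*204 = 339 + (-42 + 7*1)*204 = 339 + (-42 + 7)*204 = 339 - 35*204 = 339 - 7140 = -6801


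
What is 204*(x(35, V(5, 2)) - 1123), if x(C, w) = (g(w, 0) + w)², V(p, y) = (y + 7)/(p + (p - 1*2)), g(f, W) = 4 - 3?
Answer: -3650733/16 ≈ -2.2817e+5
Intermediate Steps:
g(f, W) = 1
V(p, y) = (7 + y)/(-2 + 2*p) (V(p, y) = (7 + y)/(p + (p - 2)) = (7 + y)/(p + (-2 + p)) = (7 + y)/(-2 + 2*p))
x(C, w) = (1 + w)²
204*(x(35, V(5, 2)) - 1123) = 204*((1 + (7 + 2)/(2*(-1 + 5)))² - 1123) = 204*((1 + (½)*9/4)² - 1123) = 204*((1 + (½)*(¼)*9)² - 1123) = 204*((1 + 9/8)² - 1123) = 204*((17/8)² - 1123) = 204*(289/64 - 1123) = 204*(-71583/64) = -3650733/16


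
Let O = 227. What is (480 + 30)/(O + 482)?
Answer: 510/709 ≈ 0.71932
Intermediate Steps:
(480 + 30)/(O + 482) = (480 + 30)/(227 + 482) = 510/709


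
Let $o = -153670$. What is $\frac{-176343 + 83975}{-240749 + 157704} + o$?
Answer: $- \frac{12761432782}{83045} \approx -1.5367 \cdot 10^{5}$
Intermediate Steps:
$\frac{-176343 + 83975}{-240749 + 157704} + o = \frac{-176343 + 83975}{-240749 + 157704} - 153670 = - \frac{92368}{-83045} - 153670 = \left(-92368\right) \left(- \frac{1}{83045}\right) - 153670 = \frac{92368}{83045} - 153670 = - \frac{12761432782}{83045}$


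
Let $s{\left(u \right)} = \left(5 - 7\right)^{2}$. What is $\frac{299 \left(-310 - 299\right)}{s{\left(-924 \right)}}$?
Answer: $- \frac{182091}{4} \approx -45523.0$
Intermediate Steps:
$s{\left(u \right)} = 4$ ($s{\left(u \right)} = \left(-2\right)^{2} = 4$)
$\frac{299 \left(-310 - 299\right)}{s{\left(-924 \right)}} = \frac{299 \left(-310 - 299\right)}{4} = 299 \left(-609\right) \frac{1}{4} = \left(-182091\right) \frac{1}{4} = - \frac{182091}{4}$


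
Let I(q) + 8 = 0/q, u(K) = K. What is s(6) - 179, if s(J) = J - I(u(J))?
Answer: -165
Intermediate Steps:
I(q) = -8 (I(q) = -8 + 0/q = -8 + 0 = -8)
s(J) = 8 + J (s(J) = J - 1*(-8) = J + 8 = 8 + J)
s(6) - 179 = (8 + 6) - 179 = 14 - 179 = -165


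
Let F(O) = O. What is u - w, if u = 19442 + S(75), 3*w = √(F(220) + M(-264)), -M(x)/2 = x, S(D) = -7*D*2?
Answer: 18392 - 2*√187/3 ≈ 18383.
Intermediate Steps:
S(D) = -14*D
M(x) = -2*x
w = 2*√187/3 (w = √(220 - 2*(-264))/3 = √(220 + 528)/3 = √748/3 = (2*√187)/3 = 2*√187/3 ≈ 9.1165)
u = 18392 (u = 19442 - 14*75 = 19442 - 1050 = 18392)
u - w = 18392 - 2*√187/3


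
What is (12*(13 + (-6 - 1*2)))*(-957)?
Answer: -57420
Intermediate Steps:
(12*(13 + (-6 - 1*2)))*(-957) = (12*(13 + (-6 - 2)))*(-957) = (12*(13 - 8))*(-957) = (12*5)*(-957) = 60*(-957) = -57420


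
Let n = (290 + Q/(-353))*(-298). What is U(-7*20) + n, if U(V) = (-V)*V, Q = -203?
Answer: -37485554/353 ≈ -1.0619e+5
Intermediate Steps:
U(V) = -V²
n = -30566754/353 (n = (290 - 203/(-353))*(-298) = (290 - 203*(-1/353))*(-298) = (290 + 203/353)*(-298) = (102573/353)*(-298) = -30566754/353 ≈ -86591.)
U(-7*20) + n = -(-7*20)² - 30566754/353 = -1*(-140)² - 30566754/353 = -1*19600 - 30566754/353 = -19600 - 30566754/353 = -37485554/353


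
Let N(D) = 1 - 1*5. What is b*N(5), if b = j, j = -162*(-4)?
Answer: -2592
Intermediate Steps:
N(D) = -4 (N(D) = 1 - 5 = -4)
j = 648 (j = -18*(-36) = 648)
b = 648
b*N(5) = 648*(-4) = -2592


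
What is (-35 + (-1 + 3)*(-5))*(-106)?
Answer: 4770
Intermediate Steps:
(-35 + (-1 + 3)*(-5))*(-106) = (-35 + 2*(-5))*(-106) = (-35 - 10)*(-106) = -45*(-106) = 4770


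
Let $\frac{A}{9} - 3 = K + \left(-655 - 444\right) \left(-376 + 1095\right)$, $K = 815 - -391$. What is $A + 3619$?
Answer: $-7097129$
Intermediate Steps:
$K = 1206$ ($K = 815 + 391 = 1206$)
$A = -7100748$ ($A = 27 + 9 \left(1206 + \left(-655 - 444\right) \left(-376 + 1095\right)\right) = 27 + 9 \left(1206 - 790181\right) = 27 + 9 \left(-788975\right) = 27 - 7100775 = -7100748$)
$A + 3619 = -7100748 + 3619 = -7097129$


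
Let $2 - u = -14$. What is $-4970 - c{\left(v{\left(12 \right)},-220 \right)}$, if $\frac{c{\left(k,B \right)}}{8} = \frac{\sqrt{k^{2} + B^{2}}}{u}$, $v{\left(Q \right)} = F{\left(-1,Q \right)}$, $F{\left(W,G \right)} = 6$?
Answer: $-4970 - \sqrt{12109} \approx -5080.0$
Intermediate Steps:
$u = 16$ ($u = 2 - -14 = 2 + 14 = 16$)
$v{\left(Q \right)} = 6$
$c{\left(k,B \right)} = \frac{\sqrt{B^{2} + k^{2}}}{2}$ ($c{\left(k,B \right)} = 8 \frac{\sqrt{k^{2} + B^{2}}}{16} = 8 \sqrt{B^{2} + k^{2}} \cdot \frac{1}{16} = 8 \frac{\sqrt{B^{2} + k^{2}}}{16} = \frac{\sqrt{B^{2} + k^{2}}}{2}$)
$-4970 - c{\left(v{\left(12 \right)},-220 \right)} = -4970 - \frac{\sqrt{\left(-220\right)^{2} + 6^{2}}}{2} = -4970 - \frac{\sqrt{48400 + 36}}{2} = -4970 - \frac{\sqrt{48436}}{2} = -4970 - \frac{2 \sqrt{12109}}{2} = -4970 - \sqrt{12109}$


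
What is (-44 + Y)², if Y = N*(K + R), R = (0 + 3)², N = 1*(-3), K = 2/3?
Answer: 5329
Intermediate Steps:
K = ⅔ (K = 2*(⅓) = ⅔ ≈ 0.66667)
N = -3
R = 9 (R = 3² = 9)
Y = -29 (Y = -3*(⅔ + 9) = -3*29/3 = -29)
(-44 + Y)² = (-44 - 29)² = (-73)² = 5329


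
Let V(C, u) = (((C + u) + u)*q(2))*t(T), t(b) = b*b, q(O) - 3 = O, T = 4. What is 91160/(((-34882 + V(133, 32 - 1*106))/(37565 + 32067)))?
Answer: -3173826560/18041 ≈ -1.7592e+5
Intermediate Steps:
q(O) = 3 + O
t(b) = b²
V(C, u) = 80*C + 160*u (V(C, u) = (((C + u) + u)*(3 + 2))*4² = ((C + 2*u)*5)*16 = (5*C + 10*u)*16 = 80*C + 160*u)
91160/(((-34882 + V(133, 32 - 1*106))/(37565 + 32067))) = 91160/(((-34882 + (80*133 + 160*(32 - 1*106)))/(37565 + 32067))) = 91160/(((-34882 + (10640 + 160*(32 - 106)))/69632)) = 91160/(((-34882 + (10640 + 160*(-74)))*(1/69632))) = 91160/(((-34882 + (10640 - 11840))*(1/69632))) = 91160/(((-34882 - 1200)*(1/69632))) = 91160/((-36082*1/69632)) = 91160/(-18041/34816) = 91160*(-34816/18041) = -3173826560/18041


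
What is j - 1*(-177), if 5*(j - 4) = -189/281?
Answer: 254116/1405 ≈ 180.87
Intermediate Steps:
j = 5431/1405 (j = 4 + (-189/281)/5 = 4 + (-189*1/281)/5 = 4 + (1/5)*(-189/281) = 4 - 189/1405 = 5431/1405 ≈ 3.8655)
j - 1*(-177) = 5431/1405 - 1*(-177) = 5431/1405 + 177 = 254116/1405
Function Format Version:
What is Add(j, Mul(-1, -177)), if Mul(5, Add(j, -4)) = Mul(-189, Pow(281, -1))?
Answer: Rational(254116, 1405) ≈ 180.87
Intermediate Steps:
j = Rational(5431, 1405) (j = Add(4, Mul(Rational(1, 5), Mul(-189, Pow(281, -1)))) = Add(4, Mul(Rational(1, 5), Mul(-189, Rational(1, 281)))) = Add(4, Mul(Rational(1, 5), Rational(-189, 281))) = Add(4, Rational(-189, 1405)) = Rational(5431, 1405) ≈ 3.8655)
Add(j, Mul(-1, -177)) = Add(Rational(5431, 1405), Mul(-1, -177)) = Add(Rational(5431, 1405), 177) = Rational(254116, 1405)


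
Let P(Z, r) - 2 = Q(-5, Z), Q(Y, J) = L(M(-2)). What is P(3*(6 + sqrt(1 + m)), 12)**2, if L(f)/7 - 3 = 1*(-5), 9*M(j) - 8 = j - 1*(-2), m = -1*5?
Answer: 144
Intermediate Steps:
m = -5
M(j) = 10/9 + j/9 (M(j) = 8/9 + (j - 1*(-2))/9 = 8/9 + (j + 2)/9 = 8/9 + (2 + j)/9 = 8/9 + (2/9 + j/9) = 10/9 + j/9)
L(f) = -14 (L(f) = 21 + 7*(1*(-5)) = 21 + 7*(-5) = 21 - 35 = -14)
Q(Y, J) = -14
P(Z, r) = -12 (P(Z, r) = 2 - 14 = -12)
P(3*(6 + sqrt(1 + m)), 12)**2 = (-12)**2 = 144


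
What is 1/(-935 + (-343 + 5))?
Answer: -1/1273 ≈ -0.00078555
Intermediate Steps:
1/(-935 + (-343 + 5)) = 1/(-935 - 338) = 1/(-1273) = -1/1273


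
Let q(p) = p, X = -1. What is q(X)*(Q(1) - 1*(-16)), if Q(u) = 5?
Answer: -21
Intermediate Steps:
q(X)*(Q(1) - 1*(-16)) = -(5 - 1*(-16)) = -(5 + 16) = -1*21 = -21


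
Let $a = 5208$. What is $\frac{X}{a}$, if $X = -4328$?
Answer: $- \frac{541}{651} \approx -0.83103$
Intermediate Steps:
$\frac{X}{a} = - \frac{4328}{5208} = \left(-4328\right) \frac{1}{5208} = - \frac{541}{651}$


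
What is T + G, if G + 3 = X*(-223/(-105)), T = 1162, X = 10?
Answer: 24785/21 ≈ 1180.2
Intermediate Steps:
G = 383/21 (G = -3 + 10*(-223/(-105)) = -3 + 10*(-223*(-1/105)) = -3 + 10*(223/105) = -3 + 446/21 = 383/21 ≈ 18.238)
T + G = 1162 + 383/21 = 24785/21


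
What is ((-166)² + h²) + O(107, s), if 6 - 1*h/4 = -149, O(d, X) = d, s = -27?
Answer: 412063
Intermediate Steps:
h = 620 (h = 24 - 4*(-149) = 24 + 596 = 620)
((-166)² + h²) + O(107, s) = ((-166)² + 620²) + 107 = (27556 + 384400) + 107 = 411956 + 107 = 412063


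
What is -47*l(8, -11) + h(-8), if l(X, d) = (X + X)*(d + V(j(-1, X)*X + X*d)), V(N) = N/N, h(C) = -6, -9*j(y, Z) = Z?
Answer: 7514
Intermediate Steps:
j(y, Z) = -Z/9
V(N) = 1
l(X, d) = 2*X*(1 + d) (l(X, d) = (X + X)*(d + 1) = (2*X)*(1 + d) = 2*X*(1 + d))
-47*l(8, -11) + h(-8) = -94*8*(1 - 11) - 6 = -94*8*(-10) - 6 = -47*(-160) - 6 = 7520 - 6 = 7514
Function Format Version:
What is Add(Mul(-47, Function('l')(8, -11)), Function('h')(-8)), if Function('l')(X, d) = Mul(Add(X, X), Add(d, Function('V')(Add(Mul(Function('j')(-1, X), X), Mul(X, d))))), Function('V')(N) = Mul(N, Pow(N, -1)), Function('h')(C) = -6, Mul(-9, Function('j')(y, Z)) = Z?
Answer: 7514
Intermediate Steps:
Function('j')(y, Z) = Mul(Rational(-1, 9), Z)
Function('V')(N) = 1
Function('l')(X, d) = Mul(2, X, Add(1, d)) (Function('l')(X, d) = Mul(Add(X, X), Add(d, 1)) = Mul(Mul(2, X), Add(1, d)) = Mul(2, X, Add(1, d)))
Add(Mul(-47, Function('l')(8, -11)), Function('h')(-8)) = Add(Mul(-47, Mul(2, 8, Add(1, -11))), -6) = Add(Mul(-47, Mul(2, 8, -10)), -6) = Add(Mul(-47, -160), -6) = Add(7520, -6) = 7514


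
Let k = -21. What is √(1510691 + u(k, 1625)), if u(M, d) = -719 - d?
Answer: √1508347 ≈ 1228.1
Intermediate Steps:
√(1510691 + u(k, 1625)) = √(1510691 + (-719 - 1*1625)) = √(1510691 + (-719 - 1625)) = √(1510691 - 2344) = √1508347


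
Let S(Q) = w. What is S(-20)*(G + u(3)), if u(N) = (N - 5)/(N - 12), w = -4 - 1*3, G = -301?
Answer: 18949/9 ≈ 2105.4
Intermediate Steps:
w = -7 (w = -4 - 3 = -7)
S(Q) = -7
u(N) = (-5 + N)/(-12 + N)
S(-20)*(G + u(3)) = -7*(-301 + (-5 + 3)/(-12 + 3)) = -7*(-301 - 2/(-9)) = -7*(-301 - ⅑*(-2)) = -7*(-301 + 2/9) = -7*(-2707/9) = 18949/9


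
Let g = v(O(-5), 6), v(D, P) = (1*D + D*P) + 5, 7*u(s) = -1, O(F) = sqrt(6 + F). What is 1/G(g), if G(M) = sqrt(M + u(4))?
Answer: sqrt(581)/83 ≈ 0.29041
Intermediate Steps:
u(s) = -1/7 (u(s) = (1/7)*(-1) = -1/7)
v(D, P) = 5 + D + D*P (v(D, P) = (D + D*P) + 5 = 5 + D + D*P)
g = 12 (g = 5 + sqrt(6 - 5) + sqrt(6 - 5)*6 = 5 + sqrt(1) + sqrt(1)*6 = 5 + 1 + 1*6 = 5 + 1 + 6 = 12)
G(M) = sqrt(-1/7 + M) (G(M) = sqrt(M - 1/7) = sqrt(-1/7 + M))
1/G(g) = 1/(sqrt(-7 + 49*12)/7) = 1/(sqrt(-7 + 588)/7) = 1/(sqrt(581)/7) = sqrt(581)/83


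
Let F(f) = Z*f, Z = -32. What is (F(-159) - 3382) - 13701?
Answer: -11995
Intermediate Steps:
F(f) = -32*f
(F(-159) - 3382) - 13701 = (-32*(-159) - 3382) - 13701 = (5088 - 3382) - 13701 = 1706 - 13701 = -11995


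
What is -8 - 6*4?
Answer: -32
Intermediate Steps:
-8 - 6*4 = -8 - 24 = -32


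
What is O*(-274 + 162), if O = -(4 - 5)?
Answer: -112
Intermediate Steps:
O = 1 (O = -1*(-1) = 1)
O*(-274 + 162) = 1*(-274 + 162) = 1*(-112) = -112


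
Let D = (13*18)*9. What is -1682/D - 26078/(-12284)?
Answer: 8564645/6467526 ≈ 1.3243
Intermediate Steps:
D = 2106 (D = 234*9 = 2106)
-1682/D - 26078/(-12284) = -1682/2106 - 26078/(-12284) = -1682*1/2106 - 26078*(-1/12284) = -841/1053 + 13039/6142 = 8564645/6467526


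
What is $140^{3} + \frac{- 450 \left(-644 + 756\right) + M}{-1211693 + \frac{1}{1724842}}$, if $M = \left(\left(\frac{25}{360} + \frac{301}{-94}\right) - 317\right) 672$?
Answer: $\frac{808621290890009761304}{294687035828205} \approx 2.744 \cdot 10^{6}$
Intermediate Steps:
$M = - \frac{30333212}{141}$ ($M = \left(\left(25 \cdot \frac{1}{360} + 301 \left(- \frac{1}{94}\right)\right) - 317\right) 672 = \left(\left(\frac{5}{72} - \frac{301}{94}\right) - 317\right) 672 = \left(- \frac{10601}{3384} - 317\right) 672 = \left(- \frac{1083329}{3384}\right) 672 = - \frac{30333212}{141} \approx -2.1513 \cdot 10^{5}$)
$140^{3} + \frac{- 450 \left(-644 + 756\right) + M}{-1211693 + \frac{1}{1724842}} = 140^{3} + \frac{- 450 \left(-644 + 756\right) - \frac{30333212}{141}}{-1211693 + \frac{1}{1724842}} = 2744000 + \frac{\left(-450\right) 112 - \frac{30333212}{141}}{-1211693 + \frac{1}{1724842}} = 2744000 + \frac{-50400 - \frac{30333212}{141}}{- \frac{2089978977505}{1724842}} = 2744000 - - \frac{64577415241304}{294687035828205} = 2744000 + \frac{64577415241304}{294687035828205} = \frac{808621290890009761304}{294687035828205}$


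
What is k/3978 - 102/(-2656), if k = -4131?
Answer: -17265/17264 ≈ -1.0001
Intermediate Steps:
k/3978 - 102/(-2656) = -4131/3978 - 102/(-2656) = -4131*1/3978 - 102*(-1/2656) = -27/26 + 51/1328 = -17265/17264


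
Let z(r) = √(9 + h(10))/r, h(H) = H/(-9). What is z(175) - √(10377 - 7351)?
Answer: -√3026 + √71/525 ≈ -54.993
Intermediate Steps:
h(H) = -H/9 (h(H) = H*(-⅑) = -H/9)
z(r) = √71/(3*r) (z(r) = √(9 - ⅑*10)/r = √(9 - 10/9)/r = √(71/9)/r = (√71/3)/r = √71/(3*r))
z(175) - √(10377 - 7351) = (⅓)*√71/175 - √(10377 - 7351) = (⅓)*√71*(1/175) - √3026 = √71/525 - √3026 = -√3026 + √71/525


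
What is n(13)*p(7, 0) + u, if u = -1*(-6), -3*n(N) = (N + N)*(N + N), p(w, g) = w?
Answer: -4714/3 ≈ -1571.3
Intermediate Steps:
n(N) = -4*N²/3 (n(N) = -(N + N)*(N + N)/3 = -2*N*2*N/3 = -4*N²/3)
u = 6
n(13)*p(7, 0) + u = -4/3*13²*7 + 6 = -4/3*169*7 + 6 = -676/3*7 + 6 = -4732/3 + 6 = -4714/3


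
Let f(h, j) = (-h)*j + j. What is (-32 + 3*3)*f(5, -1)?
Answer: -92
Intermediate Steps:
f(h, j) = j - h*j (f(h, j) = -h*j + j = j - h*j)
(-32 + 3*3)*f(5, -1) = (-32 + 3*3)*(-(1 - 1*5)) = (-32 + 9)*(-(1 - 5)) = -(-23)*(-4) = -23*4 = -92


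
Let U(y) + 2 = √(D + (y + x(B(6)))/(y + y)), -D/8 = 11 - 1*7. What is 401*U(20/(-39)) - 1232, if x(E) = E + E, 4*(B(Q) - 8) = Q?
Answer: -2034 + 401*I*√20010/20 ≈ -2034.0 + 2836.2*I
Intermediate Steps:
B(Q) = 8 + Q/4
x(E) = 2*E
D = -32 (D = -8*(11 - 1*7) = -8*(11 - 7) = -8*4 = -32)
U(y) = -2 + √(-32 + (19 + y)/(2*y)) (U(y) = -2 + √(-32 + (y + 2*(8 + (¼)*6))/(y + y)) = -2 + √(-32 + (y + 2*(8 + 3/2))/((2*y))) = -2 + √(-32 + (y + 2*(19/2))*(1/(2*y))) = -2 + √(-32 + (y + 19)*(1/(2*y))) = -2 + √(-32 + (19 + y)*(1/(2*y))) = -2 + √(-32 + (19 + y)/(2*y)))
401*U(20/(-39)) - 1232 = 401*(-2 + √(-126 + 38/((20/(-39))))/2) - 1232 = 401*(-2 + √(-126 + 38/((20*(-1/39))))/2) - 1232 = 401*(-2 + √(-126 + 38/(-20/39))/2) - 1232 = 401*(-2 + √(-126 + 38*(-39/20))/2) - 1232 = 401*(-2 + √(-126 - 741/10)/2) - 1232 = 401*(-2 + √(-2001/10)/2) - 1232 = 401*(-2 + (I*√20010/10)/2) - 1232 = 401*(-2 + I*√20010/20) - 1232 = (-802 + 401*I*√20010/20) - 1232 = -2034 + 401*I*√20010/20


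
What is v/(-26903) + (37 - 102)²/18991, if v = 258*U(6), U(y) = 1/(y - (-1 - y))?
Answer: 1472747597/6641893349 ≈ 0.22174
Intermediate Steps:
U(y) = 1/(1 + 2*y) (U(y) = 1/(y + (1 + y)) = 1/(1 + 2*y))
v = 258/13 (v = 258/(1 + 2*6) = 258/(1 + 12) = 258/13 ≈ 19.846)
v/(-26903) + (37 - 102)²/18991 = (258/13)/(-26903) + (37 - 102)²/18991 = (258/13)*(-1/26903) + (-65)²*(1/18991) = -258/349739 + 4225*(1/18991) = -258/349739 + 4225/18991 = 1472747597/6641893349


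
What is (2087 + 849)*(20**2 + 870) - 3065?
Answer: 3725655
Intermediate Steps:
(2087 + 849)*(20**2 + 870) - 3065 = 2936*(400 + 870) - 3065 = 2936*1270 - 3065 = 3728720 - 3065 = 3725655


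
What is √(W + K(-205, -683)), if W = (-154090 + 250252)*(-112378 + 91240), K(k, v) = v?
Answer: I*√2032673039 ≈ 45085.0*I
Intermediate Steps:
W = -2032672356 (W = 96162*(-21138) = -2032672356)
√(W + K(-205, -683)) = √(-2032672356 - 683) = √(-2032673039) = I*√2032673039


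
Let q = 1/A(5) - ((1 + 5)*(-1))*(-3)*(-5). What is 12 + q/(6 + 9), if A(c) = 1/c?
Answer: 55/3 ≈ 18.333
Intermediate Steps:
q = 95 (q = 1/(1/5) - ((1 + 5)*(-1))*(-3)*(-5) = 1/(⅕) - (6*(-1))*(-3)*(-5) = 5 - (-6*(-3))*(-5) = 5 - 18*(-5) = 5 - 1*(-90) = 5 + 90 = 95)
12 + q/(6 + 9) = 12 + 95/(6 + 9) = 12 + 95/15 = 12 + 95*(1/15) = 12 + 19/3 = 55/3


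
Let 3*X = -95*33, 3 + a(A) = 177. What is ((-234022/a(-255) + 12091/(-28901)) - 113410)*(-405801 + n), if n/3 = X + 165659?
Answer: -8467766255966806/838129 ≈ -1.0103e+10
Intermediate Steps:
a(A) = 174 (a(A) = -3 + 177 = 174)
X = -1045 (X = (-95*33)/3 = (⅓)*(-3135) = -1045)
n = 493842 (n = 3*(-1045 + 165659) = 3*164614 = 493842)
((-234022/a(-255) + 12091/(-28901)) - 113410)*(-405801 + n) = ((-234022/174 + 12091/(-28901)) - 113410)*(-405801 + 493842) = ((-234022*1/174 + 12091*(-1/28901)) - 113410)*88041 = ((-117011/87 - 12091/28901) - 113410)*88041 = (-3382786828/2514387 - 113410)*88041 = -288539416498/2514387*88041 = -8467766255966806/838129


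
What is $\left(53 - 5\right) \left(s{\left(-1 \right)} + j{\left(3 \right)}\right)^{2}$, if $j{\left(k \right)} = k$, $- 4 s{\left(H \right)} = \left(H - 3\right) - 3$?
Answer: $1083$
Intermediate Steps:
$s{\left(H \right)} = \frac{3}{2} - \frac{H}{4}$ ($s{\left(H \right)} = - \frac{\left(H - 3\right) - 3}{4} = - \frac{\left(-3 + H\right) - 3}{4} = - \frac{-6 + H}{4} = \frac{3}{2} - \frac{H}{4}$)
$\left(53 - 5\right) \left(s{\left(-1 \right)} + j{\left(3 \right)}\right)^{2} = \left(53 - 5\right) \left(\left(\frac{3}{2} - - \frac{1}{4}\right) + 3\right)^{2} = \left(53 - 5\right) \left(\left(\frac{3}{2} + \frac{1}{4}\right) + 3\right)^{2} = 48 \left(\frac{7}{4} + 3\right)^{2} = 48 \left(\frac{19}{4}\right)^{2} = 48 \cdot \frac{361}{16} = 1083$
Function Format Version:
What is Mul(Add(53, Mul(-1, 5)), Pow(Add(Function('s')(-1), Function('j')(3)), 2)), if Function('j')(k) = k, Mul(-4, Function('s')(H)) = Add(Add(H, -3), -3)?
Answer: 1083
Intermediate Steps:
Function('s')(H) = Add(Rational(3, 2), Mul(Rational(-1, 4), H)) (Function('s')(H) = Mul(Rational(-1, 4), Add(Add(H, -3), -3)) = Mul(Rational(-1, 4), Add(Add(-3, H), -3)) = Mul(Rational(-1, 4), Add(-6, H)) = Add(Rational(3, 2), Mul(Rational(-1, 4), H)))
Mul(Add(53, Mul(-1, 5)), Pow(Add(Function('s')(-1), Function('j')(3)), 2)) = Mul(Add(53, Mul(-1, 5)), Pow(Add(Add(Rational(3, 2), Mul(Rational(-1, 4), -1)), 3), 2)) = Mul(Add(53, -5), Pow(Add(Add(Rational(3, 2), Rational(1, 4)), 3), 2)) = Mul(48, Pow(Add(Rational(7, 4), 3), 2)) = Mul(48, Pow(Rational(19, 4), 2)) = Mul(48, Rational(361, 16)) = 1083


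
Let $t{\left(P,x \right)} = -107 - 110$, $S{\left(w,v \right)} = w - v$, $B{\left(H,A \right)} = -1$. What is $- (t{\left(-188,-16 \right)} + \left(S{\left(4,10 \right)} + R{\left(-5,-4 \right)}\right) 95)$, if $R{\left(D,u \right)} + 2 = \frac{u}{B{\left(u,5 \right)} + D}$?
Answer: $\frac{2741}{3} \approx 913.67$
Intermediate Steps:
$t{\left(P,x \right)} = -217$
$R{\left(D,u \right)} = -2 + \frac{u}{-1 + D}$
$- (t{\left(-188,-16 \right)} + \left(S{\left(4,10 \right)} + R{\left(-5,-4 \right)}\right) 95) = - (-217 + \left(\left(4 - 10\right) + \frac{2 - 4 - -10}{-1 - 5}\right) 95) = - (-217 + \left(\left(4 - 10\right) + \frac{2 - 4 + 10}{-6}\right) 95) = - (-217 + \left(-6 - \frac{4}{3}\right) 95) = - (-217 - \frac{2090}{3}) = \left(-1\right) \left(- \frac{2741}{3}\right) = \frac{2741}{3}$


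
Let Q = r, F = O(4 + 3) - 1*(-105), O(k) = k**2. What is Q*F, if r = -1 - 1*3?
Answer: -616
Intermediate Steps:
r = -4 (r = -1 - 3 = -4)
F = 154 (F = (4 + 3)**2 - 1*(-105) = 7**2 + 105 = 49 + 105 = 154)
Q = -4
Q*F = -4*154 = -616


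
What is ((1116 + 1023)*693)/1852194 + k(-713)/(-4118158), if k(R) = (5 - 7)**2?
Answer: 1017408230815/1271271256442 ≈ 0.80031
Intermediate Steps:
k(R) = 4 (k(R) = (-2)**2 = 4)
((1116 + 1023)*693)/1852194 + k(-713)/(-4118158) = ((1116 + 1023)*693)/1852194 + 4/(-4118158) = (2139*693)*(1/1852194) + 4*(-1/4118158) = 1482327*(1/1852194) - 2/2059079 = 494109/617398 - 2/2059079 = 1017408230815/1271271256442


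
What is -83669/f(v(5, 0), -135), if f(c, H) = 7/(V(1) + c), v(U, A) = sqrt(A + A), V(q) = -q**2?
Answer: 83669/7 ≈ 11953.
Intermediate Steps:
v(U, A) = sqrt(2)*sqrt(A) (v(U, A) = sqrt(2*A) = sqrt(2)*sqrt(A))
f(c, H) = 7/(-1 + c) (f(c, H) = 7/(-1*1**2 + c) = 7/(-1*1 + c) = 7/(-1 + c))
-83669/f(v(5, 0), -135) = -83669/(7/(-1 + sqrt(2)*sqrt(0))) = -83669/(7/(-1 + sqrt(2)*0)) = -83669/(7/(-1 + 0)) = -83669/(7/(-1)) = -83669/(7*(-1)) = -83669/(-7) = -83669*(-1/7) = 83669/7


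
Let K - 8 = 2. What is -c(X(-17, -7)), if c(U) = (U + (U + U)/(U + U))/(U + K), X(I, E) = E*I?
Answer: -40/43 ≈ -0.93023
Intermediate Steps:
K = 10 (K = 8 + 2 = 10)
c(U) = (1 + U)/(10 + U) (c(U) = (U + (U + U)/(U + U))/(U + 10) = (U + (2*U)/((2*U)))/(10 + U) = (U + (2*U)*(1/(2*U)))/(10 + U) = (U + 1)/(10 + U) = (1 + U)/(10 + U))
-c(X(-17, -7)) = -(1 - 7*(-17))/(10 - 7*(-17)) = -(1 + 119)/(10 + 119) = -120/129 = -1*40/43 = -40/43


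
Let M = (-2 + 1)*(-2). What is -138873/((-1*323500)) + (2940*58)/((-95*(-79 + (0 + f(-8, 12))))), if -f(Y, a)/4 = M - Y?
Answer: 1620947979/104490500 ≈ 15.513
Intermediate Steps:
M = 2 (M = -1*(-2) = 2)
f(Y, a) = -8 + 4*Y (f(Y, a) = -4*(2 - Y) = -8 + 4*Y)
-138873/((-1*323500)) + (2940*58)/((-95*(-79 + (0 + f(-8, 12))))) = -138873/((-1*323500)) + (2940*58)/((-95*(-79 + (0 + (-8 + 4*(-8)))))) = -138873/(-323500) + 170520/((-95*(-79 + (0 + (-8 - 32))))) = -138873*(-1/323500) + 170520/((-95*(-79 + (0 - 40)))) = 138873/323500 + 170520/((-95*(-79 - 40))) = 138873/323500 + 170520/((-95*(-119))) = 138873/323500 + 170520/11305 = 138873/323500 + 170520*(1/11305) = 138873/323500 + 4872/323 = 1620947979/104490500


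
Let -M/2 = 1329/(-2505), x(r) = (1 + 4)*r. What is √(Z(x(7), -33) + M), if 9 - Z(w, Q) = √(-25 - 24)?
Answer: √(7014835 - 4880575*I)/835 ≈ 3.3405 - 1.0478*I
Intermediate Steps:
x(r) = 5*r
Z(w, Q) = 9 - 7*I (Z(w, Q) = 9 - √(-25 - 24) = 9 - √(-49) = 9 - 7*I)
M = 886/835 (M = -2658/(-2505) = -2658*(-1)/2505 = -2*(-443/835) = 886/835 ≈ 1.0611)
√(Z(x(7), -33) + M) = √((9 - 7*I) + 886/835) = √(8401/835 - 7*I)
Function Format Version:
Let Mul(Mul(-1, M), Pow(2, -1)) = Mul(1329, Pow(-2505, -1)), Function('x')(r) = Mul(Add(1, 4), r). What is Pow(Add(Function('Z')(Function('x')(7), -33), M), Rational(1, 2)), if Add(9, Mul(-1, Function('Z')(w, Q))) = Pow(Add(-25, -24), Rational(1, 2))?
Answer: Mul(Rational(1, 835), Pow(Add(7014835, Mul(-4880575, I)), Rational(1, 2))) ≈ Add(3.3405, Mul(-1.0478, I))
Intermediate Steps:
Function('x')(r) = Mul(5, r)
Function('Z')(w, Q) = Add(9, Mul(-7, I)) (Function('Z')(w, Q) = Add(9, Mul(-1, Pow(Add(-25, -24), Rational(1, 2)))) = Add(9, Mul(-1, Pow(-49, Rational(1, 2)))) = Add(9, Mul(-1, Mul(7, I))) = Add(9, Mul(-7, I)))
M = Rational(886, 835) (M = Mul(-2, Mul(1329, Pow(-2505, -1))) = Mul(-2, Mul(1329, Rational(-1, 2505))) = Mul(-2, Rational(-443, 835)) = Rational(886, 835) ≈ 1.0611)
Pow(Add(Function('Z')(Function('x')(7), -33), M), Rational(1, 2)) = Pow(Add(Add(9, Mul(-7, I)), Rational(886, 835)), Rational(1, 2)) = Pow(Add(Rational(8401, 835), Mul(-7, I)), Rational(1, 2))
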